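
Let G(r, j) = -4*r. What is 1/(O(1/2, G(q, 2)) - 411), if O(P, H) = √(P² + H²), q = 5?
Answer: -1644/674083 - 2*√1601/674083 ≈ -0.0025576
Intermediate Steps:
O(P, H) = √(H² + P²)
1/(O(1/2, G(q, 2)) - 411) = 1/(√((-4*5)² + (1/2)²) - 411) = 1/(√((-20)² + (½)²) - 411) = 1/(√(400 + ¼) - 411) = 1/(√(1601/4) - 411) = 1/(√1601/2 - 411) = 1/(-411 + √1601/2)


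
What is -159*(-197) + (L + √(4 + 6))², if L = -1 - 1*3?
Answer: 31349 - 8*√10 ≈ 31324.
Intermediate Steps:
L = -4 (L = -1 - 3 = -4)
-159*(-197) + (L + √(4 + 6))² = -159*(-197) + (-4 + √(4 + 6))² = 31323 + (-4 + √10)²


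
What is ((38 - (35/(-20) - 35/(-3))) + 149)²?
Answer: 4515625/144 ≈ 31359.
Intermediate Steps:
((38 - (35/(-20) - 35/(-3))) + 149)² = ((38 - (35*(-1/20) - 35*(-⅓))) + 149)² = ((38 - (-7/4 + 35/3)) + 149)² = ((38 - 1*119/12) + 149)² = ((38 - 119/12) + 149)² = (337/12 + 149)² = (2125/12)² = 4515625/144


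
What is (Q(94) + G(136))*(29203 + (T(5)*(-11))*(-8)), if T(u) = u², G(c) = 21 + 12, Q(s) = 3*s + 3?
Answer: 9986154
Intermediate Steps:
Q(s) = 3 + 3*s
G(c) = 33
(Q(94) + G(136))*(29203 + (T(5)*(-11))*(-8)) = ((3 + 3*94) + 33)*(29203 + (5²*(-11))*(-8)) = ((3 + 282) + 33)*(29203 + (25*(-11))*(-8)) = (285 + 33)*(29203 - 275*(-8)) = 318*(29203 + 2200) = 318*31403 = 9986154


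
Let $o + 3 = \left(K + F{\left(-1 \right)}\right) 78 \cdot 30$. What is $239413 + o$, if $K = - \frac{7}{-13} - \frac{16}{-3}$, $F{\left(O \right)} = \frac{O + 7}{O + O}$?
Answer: $246130$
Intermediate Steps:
$F{\left(O \right)} = \frac{7 + O}{2 O}$
$K = \frac{229}{39}$ ($K = \left(-7\right) \left(- \frac{1}{13}\right) - - \frac{16}{3} = \frac{7}{13} + \frac{16}{3} = \frac{229}{39} \approx 5.8718$)
$o = 6717$ ($o = -3 + \left(\frac{229}{39} + \frac{7 - 1}{2 \left(-1\right)}\right) 78 \cdot 30 = -3 + \left(\frac{229}{39} + \frac{1}{2} \left(-1\right) 6\right) 78 \cdot 30 = -3 + \left(\frac{229}{39} - 3\right) 78 \cdot 30 = -3 + \frac{112}{39} \cdot 78 \cdot 30 = -3 + 224 \cdot 30 = -3 + 6720 = 6717$)
$239413 + o = 239413 + 6717 = 246130$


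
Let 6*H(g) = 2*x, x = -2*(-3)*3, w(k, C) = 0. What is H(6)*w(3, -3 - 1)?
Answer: 0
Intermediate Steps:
x = 18 (x = 6*3 = 18)
H(g) = 6 (H(g) = (2*18)/6 = (⅙)*36 = 6)
H(6)*w(3, -3 - 1) = 6*0 = 0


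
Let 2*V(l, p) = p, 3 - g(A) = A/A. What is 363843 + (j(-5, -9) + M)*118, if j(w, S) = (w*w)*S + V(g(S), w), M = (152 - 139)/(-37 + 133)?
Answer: 16176671/48 ≈ 3.3701e+5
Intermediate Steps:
g(A) = 2 (g(A) = 3 - A/A = 3 - 1*1 = 3 - 1 = 2)
V(l, p) = p/2
M = 13/96 ≈ 0.13542
j(w, S) = w/2 + S*w² (j(w, S) = (w*w)*S + w/2 = w²*S + w/2 = S*w² + w/2 = w/2 + S*w²)
363843 + (j(-5, -9) + M)*118 = 363843 + (-5*(½ - 9*(-5)) + 13/96)*118 = 363843 + (-5*(½ + 45) + 13/96)*118 = 363843 + (-5*91/2 + 13/96)*118 = 363843 + (-455/2 + 13/96)*118 = 363843 - 21827/96*118 = 363843 - 1287793/48 = 16176671/48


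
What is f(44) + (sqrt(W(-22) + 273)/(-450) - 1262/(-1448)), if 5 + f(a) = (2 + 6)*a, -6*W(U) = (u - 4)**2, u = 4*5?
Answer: 251859/724 - sqrt(2073)/1350 ≈ 347.84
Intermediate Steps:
u = 20
W(U) = -128/3 (W(U) = -(20 - 4)**2/6 = -1/6*16**2 = -1/6*256 = -128/3)
f(a) = -5 + 8*a (f(a) = -5 + (2 + 6)*a = -5 + 8*a)
f(44) + (sqrt(W(-22) + 273)/(-450) - 1262/(-1448)) = (-5 + 8*44) + (sqrt(-128/3 + 273)/(-450) - 1262/(-1448)) = (-5 + 352) + (sqrt(691/3)*(-1/450) - 1262*(-1/1448)) = 347 + ((sqrt(2073)/3)*(-1/450) + 631/724) = 347 + (-sqrt(2073)/1350 + 631/724) = 347 + (631/724 - sqrt(2073)/1350) = 251859/724 - sqrt(2073)/1350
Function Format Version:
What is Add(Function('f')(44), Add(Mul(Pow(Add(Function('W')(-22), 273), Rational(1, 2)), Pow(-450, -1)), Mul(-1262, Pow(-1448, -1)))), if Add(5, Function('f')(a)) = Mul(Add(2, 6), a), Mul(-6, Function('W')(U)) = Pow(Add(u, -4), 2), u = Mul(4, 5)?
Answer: Add(Rational(251859, 724), Mul(Rational(-1, 1350), Pow(2073, Rational(1, 2)))) ≈ 347.84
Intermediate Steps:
u = 20
Function('W')(U) = Rational(-128, 3) (Function('W')(U) = Mul(Rational(-1, 6), Pow(Add(20, -4), 2)) = Mul(Rational(-1, 6), Pow(16, 2)) = Mul(Rational(-1, 6), 256) = Rational(-128, 3))
Function('f')(a) = Add(-5, Mul(8, a)) (Function('f')(a) = Add(-5, Mul(Add(2, 6), a)) = Add(-5, Mul(8, a)))
Add(Function('f')(44), Add(Mul(Pow(Add(Function('W')(-22), 273), Rational(1, 2)), Pow(-450, -1)), Mul(-1262, Pow(-1448, -1)))) = Add(Add(-5, Mul(8, 44)), Add(Mul(Pow(Add(Rational(-128, 3), 273), Rational(1, 2)), Pow(-450, -1)), Mul(-1262, Pow(-1448, -1)))) = Add(Add(-5, 352), Add(Mul(Pow(Rational(691, 3), Rational(1, 2)), Rational(-1, 450)), Mul(-1262, Rational(-1, 1448)))) = Add(347, Add(Mul(Mul(Rational(1, 3), Pow(2073, Rational(1, 2))), Rational(-1, 450)), Rational(631, 724))) = Add(347, Add(Mul(Rational(-1, 1350), Pow(2073, Rational(1, 2))), Rational(631, 724))) = Add(347, Add(Rational(631, 724), Mul(Rational(-1, 1350), Pow(2073, Rational(1, 2))))) = Add(Rational(251859, 724), Mul(Rational(-1, 1350), Pow(2073, Rational(1, 2))))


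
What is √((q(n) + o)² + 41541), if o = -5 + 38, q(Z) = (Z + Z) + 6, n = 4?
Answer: 25*√70 ≈ 209.17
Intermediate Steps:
q(Z) = 6 + 2*Z (q(Z) = 2*Z + 6 = 6 + 2*Z)
o = 33
√((q(n) + o)² + 41541) = √(((6 + 2*4) + 33)² + 41541) = √(((6 + 8) + 33)² + 41541) = √((14 + 33)² + 41541) = √(47² + 41541) = √(2209 + 41541) = √43750 = 25*√70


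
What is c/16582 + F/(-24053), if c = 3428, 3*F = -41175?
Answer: 155020817/199423423 ≈ 0.77734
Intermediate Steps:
F = -13725 (F = (⅓)*(-41175) = -13725)
c/16582 + F/(-24053) = 3428/16582 - 13725/(-24053) = 3428*(1/16582) - 13725*(-1/24053) = 1714/8291 + 13725/24053 = 155020817/199423423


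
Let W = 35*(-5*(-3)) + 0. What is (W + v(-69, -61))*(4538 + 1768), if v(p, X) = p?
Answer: 2875536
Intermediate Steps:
W = 525 (W = 35*15 + 0 = 525 + 0 = 525)
(W + v(-69, -61))*(4538 + 1768) = (525 - 69)*(4538 + 1768) = 456*6306 = 2875536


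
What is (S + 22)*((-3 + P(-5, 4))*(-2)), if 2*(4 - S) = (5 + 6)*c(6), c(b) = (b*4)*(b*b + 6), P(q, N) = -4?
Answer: -77252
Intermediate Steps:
c(b) = 4*b*(6 + b²) (c(b) = (4*b)*(b² + 6) = (4*b)*(6 + b²) = 4*b*(6 + b²))
S = -5540 (S = 4 - (5 + 6)*4*6*(6 + 6²)/2 = 4 - 11*4*6*(6 + 36)/2 = 4 - 11*4*6*42/2 = 4 - 11*1008/2 = 4 - ½*11088 = 4 - 5544 = -5540)
(S + 22)*((-3 + P(-5, 4))*(-2)) = (-5540 + 22)*((-3 - 4)*(-2)) = -(-38626)*(-2) = -5518*14 = -77252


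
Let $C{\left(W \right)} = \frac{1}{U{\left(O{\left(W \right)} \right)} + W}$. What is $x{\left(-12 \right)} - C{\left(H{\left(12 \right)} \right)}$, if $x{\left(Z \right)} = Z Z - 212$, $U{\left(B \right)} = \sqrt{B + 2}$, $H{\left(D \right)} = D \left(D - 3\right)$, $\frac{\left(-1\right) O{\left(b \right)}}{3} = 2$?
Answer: $- \frac{198383}{2917} + \frac{i}{5834} \approx -68.009 + 0.00017141 i$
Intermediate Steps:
$O{\left(b \right)} = -6$ ($O{\left(b \right)} = \left(-3\right) 2 = -6$)
$H{\left(D \right)} = D \left(-3 + D\right)$
$U{\left(B \right)} = \sqrt{2 + B}$
$x{\left(Z \right)} = -212 + Z^{2}$ ($x{\left(Z \right)} = Z^{2} - 212 = -212 + Z^{2}$)
$C{\left(W \right)} = \frac{1}{W + 2 i}$ ($C{\left(W \right)} = \frac{1}{\sqrt{2 - 6} + W} = \frac{1}{\sqrt{-4} + W} = \frac{1}{2 i + W} = \frac{1}{W + 2 i}$)
$x{\left(-12 \right)} - C{\left(H{\left(12 \right)} \right)} = \left(-212 + \left(-12\right)^{2}\right) - \frac{1}{12 \left(-3 + 12\right) + 2 i} = \left(-212 + 144\right) - \frac{1}{12 \cdot 9 + 2 i} = -68 - \frac{1}{108 + 2 i} = -68 - \frac{108 - 2 i}{11668}$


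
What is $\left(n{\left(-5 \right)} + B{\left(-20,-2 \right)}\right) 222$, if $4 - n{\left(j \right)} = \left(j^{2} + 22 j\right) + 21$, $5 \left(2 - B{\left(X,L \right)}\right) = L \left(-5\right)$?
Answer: $15096$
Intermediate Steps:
$B{\left(X,L \right)} = 2 + L$ ($B{\left(X,L \right)} = 2 - \frac{L \left(-5\right)}{5} = 2 - \frac{\left(-5\right) L}{5} = 2 + L$)
$n{\left(j \right)} = -17 - j^{2} - 22 j$ ($n{\left(j \right)} = 4 - \left(\left(j^{2} + 22 j\right) + 21\right) = 4 - \left(21 + j^{2} + 22 j\right) = -17 - j^{2} - 22 j$)
$\left(n{\left(-5 \right)} + B{\left(-20,-2 \right)}\right) 222 = \left(\left(-17 - \left(-5\right)^{2} - -110\right) + \left(2 - 2\right)\right) 222 = \left(\left(-17 - 25 + 110\right) + 0\right) 222 = \left(68 + 0\right) 222 = 68 \cdot 222 = 15096$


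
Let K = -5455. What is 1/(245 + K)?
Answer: -1/5210 ≈ -0.00019194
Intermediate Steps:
1/(245 + K) = 1/(245 - 5455) = 1/(-5210) = -1/5210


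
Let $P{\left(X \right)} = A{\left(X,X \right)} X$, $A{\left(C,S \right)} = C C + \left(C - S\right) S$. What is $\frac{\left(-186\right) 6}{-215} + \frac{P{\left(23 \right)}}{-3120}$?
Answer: $\frac{173203}{134160} \approx 1.291$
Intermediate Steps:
$A{\left(C,S \right)} = C^{2} + S \left(C - S\right)$
$P{\left(X \right)} = X^{3}$ ($P{\left(X \right)} = \left(X^{2} - X^{2} + X X\right) X = \left(X^{2} - X^{2} + X^{2}\right) X = X^{2} X = X^{3}$)
$\frac{\left(-186\right) 6}{-215} + \frac{P{\left(23 \right)}}{-3120} = \frac{\left(-186\right) 6}{-215} + \frac{23^{3}}{-3120} = \left(-1116\right) \left(- \frac{1}{215}\right) + 12167 \left(- \frac{1}{3120}\right) = \frac{1116}{215} - \frac{12167}{3120} = \frac{173203}{134160}$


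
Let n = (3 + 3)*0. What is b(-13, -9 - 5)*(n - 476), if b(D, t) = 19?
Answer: -9044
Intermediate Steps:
n = 0 (n = 6*0 = 0)
b(-13, -9 - 5)*(n - 476) = 19*(0 - 476) = 19*(-476) = -9044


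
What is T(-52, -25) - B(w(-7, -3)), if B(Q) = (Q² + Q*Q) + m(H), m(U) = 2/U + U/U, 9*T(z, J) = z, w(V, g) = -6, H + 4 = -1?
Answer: -3527/45 ≈ -78.378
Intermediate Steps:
H = -5 (H = -4 - 1 = -5)
T(z, J) = z/9
m(U) = 1 + 2/U (m(U) = 2/U + 1 = 1 + 2/U)
B(Q) = ⅗ + 2*Q² (B(Q) = (Q² + Q*Q) + (2 - 5)/(-5) = (Q² + Q²) - ⅕*(-3) = 2*Q² + ⅗ = ⅗ + 2*Q²)
T(-52, -25) - B(w(-7, -3)) = (⅑)*(-52) - (⅗ + 2*(-6)²) = -52/9 - (⅗ + 2*36) = -52/9 - (⅗ + 72) = -52/9 - 1*363/5 = -52/9 - 363/5 = -3527/45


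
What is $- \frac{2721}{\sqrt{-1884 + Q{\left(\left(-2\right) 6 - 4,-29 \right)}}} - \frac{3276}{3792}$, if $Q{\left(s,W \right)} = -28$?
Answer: $- \frac{273}{316} + \frac{2721 i \sqrt{478}}{956} \approx -0.86392 + 62.228 i$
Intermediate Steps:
$- \frac{2721}{\sqrt{-1884 + Q{\left(\left(-2\right) 6 - 4,-29 \right)}}} - \frac{3276}{3792} = - \frac{2721}{\sqrt{-1884 - 28}} - \frac{3276}{3792} = - \frac{2721}{\sqrt{-1912}} - \frac{273}{316} = - \frac{2721}{2 i \sqrt{478}} - \frac{273}{316} = - 2721 \left(- \frac{i \sqrt{478}}{956}\right) - \frac{273}{316} = \frac{2721 i \sqrt{478}}{956} - \frac{273}{316} = - \frac{273}{316} + \frac{2721 i \sqrt{478}}{956}$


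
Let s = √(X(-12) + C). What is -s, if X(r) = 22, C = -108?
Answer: -I*√86 ≈ -9.2736*I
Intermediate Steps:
s = I*√86 (s = √(22 - 108) = √(-86) = I*√86 ≈ 9.2736*I)
-s = -I*√86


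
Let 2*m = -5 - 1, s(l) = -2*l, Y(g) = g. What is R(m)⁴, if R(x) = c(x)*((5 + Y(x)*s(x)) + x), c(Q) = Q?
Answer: 5308416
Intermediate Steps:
m = -3 (m = (-5 - 1)/2 = (½)*(-6) = -3)
R(x) = x*(5 + x - 2*x²) (R(x) = x*((5 + x*(-2*x)) + x) = x*((5 - 2*x²) + x) = x*(5 + x - 2*x²))
R(m)⁴ = (-3*(5 - 3 - 2*(-3)²))⁴ = (-3*(5 - 3 - 2*9))⁴ = (-3*(5 - 3 - 18))⁴ = (-3*(-16))⁴ = 48⁴ = 5308416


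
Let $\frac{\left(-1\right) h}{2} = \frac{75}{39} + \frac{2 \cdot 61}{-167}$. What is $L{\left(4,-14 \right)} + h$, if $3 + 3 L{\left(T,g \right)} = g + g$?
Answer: $- \frac{82835}{6513} \approx -12.718$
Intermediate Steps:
$L{\left(T,g \right)} = -1 + \frac{2 g}{3}$ ($L{\left(T,g \right)} = -1 + \frac{g + g}{3} = -1 + \frac{2 g}{3}$)
$h = - \frac{5178}{2171}$ ($h = - 2 \left(\frac{75}{39} + \frac{2 \cdot 61}{-167}\right) = - 2 \left(75 \cdot \frac{1}{39} + 122 \left(- \frac{1}{167}\right)\right) = - 2 \left(\frac{25}{13} - \frac{122}{167}\right) = \left(-2\right) \frac{2589}{2171} = - \frac{5178}{2171} \approx -2.3851$)
$L{\left(4,-14 \right)} + h = \left(-1 + \frac{2}{3} \left(-14\right)\right) - \frac{5178}{2171} = \left(-1 - \frac{28}{3}\right) - \frac{5178}{2171} = - \frac{31}{3} - \frac{5178}{2171} = - \frac{82835}{6513}$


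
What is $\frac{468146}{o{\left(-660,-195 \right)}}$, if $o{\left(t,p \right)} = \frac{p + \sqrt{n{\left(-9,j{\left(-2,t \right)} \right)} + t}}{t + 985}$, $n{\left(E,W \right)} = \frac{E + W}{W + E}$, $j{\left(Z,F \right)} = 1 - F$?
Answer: $- \frac{14834376375}{19342} - \frac{76073725 i \sqrt{659}}{19342} \approx -7.6695 \cdot 10^{5} - 1.0097 \cdot 10^{5} i$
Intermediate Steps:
$n{\left(E,W \right)} = 1$ ($n{\left(E,W \right)} = \frac{E + W}{E + W} = 1$)
$o{\left(t,p \right)} = \frac{p + \sqrt{1 + t}}{985 + t}$ ($o{\left(t,p \right)} = \frac{p + \sqrt{1 + t}}{t + 985} = \frac{p + \sqrt{1 + t}}{985 + t}$)
$\frac{468146}{o{\left(-660,-195 \right)}} = \frac{468146}{\frac{1}{985 - 660} \left(-195 + \sqrt{1 - 660}\right)} = \frac{468146}{\frac{1}{325} \left(-195 + \sqrt{-659}\right)} = \frac{468146}{\frac{1}{325} \left(-195 + i \sqrt{659}\right)} = \frac{468146}{- \frac{3}{5} + \frac{i \sqrt{659}}{325}}$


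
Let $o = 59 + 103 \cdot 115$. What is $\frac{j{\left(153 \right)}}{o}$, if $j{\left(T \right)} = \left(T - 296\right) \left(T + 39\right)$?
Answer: $- \frac{143}{62} \approx -2.3064$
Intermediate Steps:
$o = 11904$ ($o = 59 + 11845 = 11904$)
$j{\left(T \right)} = \left(-296 + T\right) \left(39 + T\right)$
$\frac{j{\left(153 \right)}}{o} = \frac{-11544 + 153^{2} - 39321}{11904} = \left(-11544 + 23409 - 39321\right) \frac{1}{11904} = \left(-27456\right) \frac{1}{11904} = - \frac{143}{62}$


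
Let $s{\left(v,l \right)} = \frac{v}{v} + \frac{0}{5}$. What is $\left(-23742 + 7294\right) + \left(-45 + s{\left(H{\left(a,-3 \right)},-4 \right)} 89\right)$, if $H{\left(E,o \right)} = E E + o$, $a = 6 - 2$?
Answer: $-16404$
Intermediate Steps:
$a = 4$
$H{\left(E,o \right)} = o + E^{2}$ ($H{\left(E,o \right)} = E^{2} + o = o + E^{2}$)
$s{\left(v,l \right)} = 1$ ($s{\left(v,l \right)} = 1 + 0 \cdot \frac{1}{5} = 1 + 0 = 1$)
$\left(-23742 + 7294\right) + \left(-45 + s{\left(H{\left(a,-3 \right)},-4 \right)} 89\right) = \left(-23742 + 7294\right) + \left(-45 + 1 \cdot 89\right) = -16448 + \left(-45 + 89\right) = -16448 + 44 = -16404$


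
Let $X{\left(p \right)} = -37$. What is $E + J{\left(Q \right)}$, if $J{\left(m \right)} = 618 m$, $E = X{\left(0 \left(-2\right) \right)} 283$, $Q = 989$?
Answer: $600731$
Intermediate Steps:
$E = -10471$ ($E = \left(-37\right) 283 = -10471$)
$E + J{\left(Q \right)} = -10471 + 618 \cdot 989 = -10471 + 611202 = 600731$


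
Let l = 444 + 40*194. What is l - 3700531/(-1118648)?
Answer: 9181088723/1118648 ≈ 8207.3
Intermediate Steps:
l = 8204 (l = 444 + 7760 = 8204)
l - 3700531/(-1118648) = 8204 - 3700531/(-1118648) = 8204 - 3700531*(-1)/1118648 = 8204 - 1*(-3700531/1118648) = 8204 + 3700531/1118648 = 9181088723/1118648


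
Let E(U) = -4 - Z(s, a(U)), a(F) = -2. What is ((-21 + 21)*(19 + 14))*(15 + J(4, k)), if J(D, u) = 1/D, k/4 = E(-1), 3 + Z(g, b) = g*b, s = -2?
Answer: 0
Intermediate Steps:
Z(g, b) = -3 + b*g (Z(g, b) = -3 + g*b = -3 + b*g)
E(U) = -5 (E(U) = -4 - (-3 - 2*(-2)) = -4 - (-3 + 4) = -4 - 1*1 = -4 - 1 = -5)
k = -20 (k = 4*(-5) = -20)
((-21 + 21)*(19 + 14))*(15 + J(4, k)) = ((-21 + 21)*(19 + 14))*(15 + 1/4) = (0*33)*(15 + ¼) = 0*(61/4) = 0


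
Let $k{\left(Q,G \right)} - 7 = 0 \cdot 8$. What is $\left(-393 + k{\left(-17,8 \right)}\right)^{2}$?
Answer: $148996$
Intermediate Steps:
$k{\left(Q,G \right)} = 7$ ($k{\left(Q,G \right)} = 7 + 0 \cdot 8 = 7 + 0 = 7$)
$\left(-393 + k{\left(-17,8 \right)}\right)^{2} = \left(-393 + 7\right)^{2} = \left(-386\right)^{2} = 148996$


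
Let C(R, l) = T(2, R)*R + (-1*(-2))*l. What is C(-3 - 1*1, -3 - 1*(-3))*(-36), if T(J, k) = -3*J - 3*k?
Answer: 864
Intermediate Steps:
C(R, l) = 2*l + R*(-6 - 3*R) (C(R, l) = (-3*2 - 3*R)*R + (-1*(-2))*l = (-6 - 3*R)*R + 2*l = R*(-6 - 3*R) + 2*l = 2*l + R*(-6 - 3*R))
C(-3 - 1*1, -3 - 1*(-3))*(-36) = (2*(-3 - 1*(-3)) - 3*(-3 - 1*1)*(2 + (-3 - 1*1)))*(-36) = (2*(-3 + 3) - 3*(-3 - 1)*(2 + (-3 - 1)))*(-36) = (2*0 - 3*(-4)*(2 - 4))*(-36) = (0 - 3*(-4)*(-2))*(-36) = (0 - 24)*(-36) = -24*(-36) = 864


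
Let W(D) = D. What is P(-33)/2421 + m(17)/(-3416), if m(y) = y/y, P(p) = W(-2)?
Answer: -9253/8270136 ≈ -0.0011188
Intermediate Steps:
P(p) = -2
m(y) = 1
P(-33)/2421 + m(17)/(-3416) = -2/2421 + 1/(-3416) = -2*1/2421 + 1*(-1/3416) = -2/2421 - 1/3416 = -9253/8270136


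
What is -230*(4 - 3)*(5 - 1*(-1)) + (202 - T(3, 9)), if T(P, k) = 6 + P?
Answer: -1187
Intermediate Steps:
-230*(4 - 3)*(5 - 1*(-1)) + (202 - T(3, 9)) = -230*(4 - 3)*(5 - 1*(-1)) + (202 - (6 + 3)) = -230*(5 + 1) + (202 - 1*9) = -230*6 + (202 - 9) = -230*6 + 193 = -1380 + 193 = -1187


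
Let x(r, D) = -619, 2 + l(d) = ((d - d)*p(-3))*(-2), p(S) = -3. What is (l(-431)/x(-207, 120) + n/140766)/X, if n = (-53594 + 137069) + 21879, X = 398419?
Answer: 10915943/5785983750421 ≈ 1.8866e-6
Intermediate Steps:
l(d) = -2 (l(d) = -2 + ((d - d)*(-3))*(-2) = -2 + (0*(-3))*(-2) = -2 + 0*(-2) = -2 + 0 = -2)
n = 105354 (n = 83475 + 21879 = 105354)
(l(-431)/x(-207, 120) + n/140766)/X = (-2/(-619) + 105354/140766)/398419 = (-2*(-1/619) + 105354*(1/140766))*(1/398419) = (2/619 + 17559/23461)*(1/398419) = (10915943/14522359)*(1/398419) = 10915943/5785983750421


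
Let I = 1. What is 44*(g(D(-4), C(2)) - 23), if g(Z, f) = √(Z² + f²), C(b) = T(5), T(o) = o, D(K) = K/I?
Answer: -1012 + 44*√41 ≈ -730.26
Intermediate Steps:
D(K) = K (D(K) = K/1 = K*1 = K)
C(b) = 5
44*(g(D(-4), C(2)) - 23) = 44*(√((-4)² + 5²) - 23) = 44*(√(16 + 25) - 23) = 44*(√41 - 23) = 44*(-23 + √41) = -1012 + 44*√41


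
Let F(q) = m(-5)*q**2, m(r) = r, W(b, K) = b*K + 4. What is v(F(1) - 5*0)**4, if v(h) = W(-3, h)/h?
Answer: 130321/625 ≈ 208.51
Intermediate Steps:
W(b, K) = 4 + K*b (W(b, K) = K*b + 4 = 4 + K*b)
F(q) = -5*q**2
v(h) = (4 - 3*h)/h (v(h) = (4 + h*(-3))/h = (4 - 3*h)/h)
v(F(1) - 5*0)**4 = (-3 + 4/(-5*1**2 - 5*0))**4 = (-3 + 4/(-5*1 + 0))**4 = (-3 + 4/(-5 + 0))**4 = (-3 + 4/(-5))**4 = (-3 + 4*(-1/5))**4 = (-3 - 4/5)**4 = (-19/5)**4 = 130321/625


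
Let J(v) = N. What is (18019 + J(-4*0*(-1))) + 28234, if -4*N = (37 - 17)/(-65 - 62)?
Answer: 5874136/127 ≈ 46253.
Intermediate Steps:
N = 5/127 (N = -(37 - 17)/(4*(-65 - 62)) = -5/(-127) = -5*(-1)/127 = -1/4*(-20/127) = 5/127 ≈ 0.039370)
J(v) = 5/127
(18019 + J(-4*0*(-1))) + 28234 = (18019 + 5/127) + 28234 = 2288418/127 + 28234 = 5874136/127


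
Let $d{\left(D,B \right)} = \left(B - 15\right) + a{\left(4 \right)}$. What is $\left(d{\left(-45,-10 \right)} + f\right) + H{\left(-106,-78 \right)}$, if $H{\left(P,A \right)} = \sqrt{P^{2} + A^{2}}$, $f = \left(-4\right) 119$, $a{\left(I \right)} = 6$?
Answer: $-495 + 2 \sqrt{4330} \approx -363.39$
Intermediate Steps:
$f = -476$
$d{\left(D,B \right)} = -9 + B$ ($d{\left(D,B \right)} = \left(B - 15\right) + 6 = \left(-15 + B\right) + 6 = -9 + B$)
$H{\left(P,A \right)} = \sqrt{A^{2} + P^{2}}$
$\left(d{\left(-45,-10 \right)} + f\right) + H{\left(-106,-78 \right)} = \left(\left(-9 - 10\right) - 476\right) + \sqrt{\left(-78\right)^{2} + \left(-106\right)^{2}} = \left(-19 - 476\right) + \sqrt{6084 + 11236} = -495 + \sqrt{17320} = -495 + 2 \sqrt{4330}$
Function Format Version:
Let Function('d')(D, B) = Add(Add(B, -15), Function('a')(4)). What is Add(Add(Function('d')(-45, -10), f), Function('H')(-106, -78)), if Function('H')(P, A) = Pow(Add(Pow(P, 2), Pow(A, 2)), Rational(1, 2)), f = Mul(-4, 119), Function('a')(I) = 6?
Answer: Add(-495, Mul(2, Pow(4330, Rational(1, 2)))) ≈ -363.39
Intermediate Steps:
f = -476
Function('d')(D, B) = Add(-9, B) (Function('d')(D, B) = Add(Add(B, -15), 6) = Add(Add(-15, B), 6) = Add(-9, B))
Function('H')(P, A) = Pow(Add(Pow(A, 2), Pow(P, 2)), Rational(1, 2))
Add(Add(Function('d')(-45, -10), f), Function('H')(-106, -78)) = Add(Add(Add(-9, -10), -476), Pow(Add(Pow(-78, 2), Pow(-106, 2)), Rational(1, 2))) = Add(Add(-19, -476), Pow(Add(6084, 11236), Rational(1, 2))) = Add(-495, Pow(17320, Rational(1, 2))) = Add(-495, Mul(2, Pow(4330, Rational(1, 2))))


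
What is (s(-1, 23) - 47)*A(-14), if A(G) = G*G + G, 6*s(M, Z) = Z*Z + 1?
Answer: 22568/3 ≈ 7522.7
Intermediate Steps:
s(M, Z) = ⅙ + Z²/6 (s(M, Z) = (Z*Z + 1)/6 = (Z² + 1)/6 = (1 + Z²)/6 = ⅙ + Z²/6)
A(G) = G + G² (A(G) = G² + G = G + G²)
(s(-1, 23) - 47)*A(-14) = ((⅙ + (⅙)*23²) - 47)*(-14*(1 - 14)) = ((⅙ + (⅙)*529) - 47)*(-14*(-13)) = ((⅙ + 529/6) - 47)*182 = (265/3 - 47)*182 = (124/3)*182 = 22568/3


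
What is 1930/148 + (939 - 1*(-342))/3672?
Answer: 606379/45288 ≈ 13.389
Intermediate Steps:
1930/148 + (939 - 1*(-342))/3672 = 1930*(1/148) + (939 + 342)*(1/3672) = 965/74 + 1281*(1/3672) = 965/74 + 427/1224 = 606379/45288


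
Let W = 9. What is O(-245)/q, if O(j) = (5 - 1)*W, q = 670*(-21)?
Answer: -6/2345 ≈ -0.0025586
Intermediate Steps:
q = -14070
O(j) = 36 (O(j) = (5 - 1)*9 = 4*9 = 36)
O(-245)/q = 36/(-14070) = 36*(-1/14070) = -6/2345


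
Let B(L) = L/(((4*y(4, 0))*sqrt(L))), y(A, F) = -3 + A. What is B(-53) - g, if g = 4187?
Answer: -4187 + I*sqrt(53)/4 ≈ -4187.0 + 1.82*I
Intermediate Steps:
B(L) = sqrt(L)/4 (B(L) = L/(((4*(-3 + 4))*sqrt(L))) = L/(((4*1)*sqrt(L))) = L/((4*sqrt(L))) = L*(1/(4*sqrt(L))) = sqrt(L)/4)
B(-53) - g = sqrt(-53)/4 - 1*4187 = (I*sqrt(53))/4 - 4187 = I*sqrt(53)/4 - 4187 = -4187 + I*sqrt(53)/4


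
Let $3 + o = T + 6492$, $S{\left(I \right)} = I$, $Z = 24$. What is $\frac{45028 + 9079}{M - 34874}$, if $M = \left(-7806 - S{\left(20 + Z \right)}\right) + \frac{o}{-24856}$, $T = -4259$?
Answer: $- \frac{672441796}{530974987} \approx -1.2664$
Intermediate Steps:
$o = 2230$ ($o = -3 + \left(-4259 + 6492\right) = -3 + 2233 = 2230$)
$M = - \frac{97560915}{12428}$ ($M = \left(-7806 - \left(20 + 24\right)\right) + \frac{2230}{-24856} = \left(-7806 - 44\right) + 2230 \left(- \frac{1}{24856}\right) = \left(-7806 - 44\right) - \frac{1115}{12428} = -7850 - \frac{1115}{12428} = - \frac{97560915}{12428} \approx -7850.1$)
$\frac{45028 + 9079}{M - 34874} = \frac{45028 + 9079}{- \frac{97560915}{12428} - 34874} = \frac{54107}{- \frac{97560915}{12428} - 34874} = \frac{54107}{- \frac{530974987}{12428}} = 54107 \left(- \frac{12428}{530974987}\right) = - \frac{672441796}{530974987}$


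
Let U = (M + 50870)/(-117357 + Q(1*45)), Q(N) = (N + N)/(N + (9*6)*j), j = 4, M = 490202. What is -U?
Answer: 15691088/3403343 ≈ 4.6105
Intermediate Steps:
Q(N) = 2*N/(216 + N) (Q(N) = (N + N)/(N + (9*6)*4) = (2*N)/(N + 54*4) = (2*N)/(N + 216) = (2*N)/(216 + N) = 2*N/(216 + N))
U = -15691088/3403343 (U = (490202 + 50870)/(-117357 + 2*(1*45)/(216 + 1*45)) = 541072/(-117357 + 2*45/(216 + 45)) = 541072/(-117357 + 2*45/261) = 541072/(-117357 + 2*45*(1/261)) = 541072/(-117357 + 10/29) = 541072/(-3403343/29) = 541072*(-29/3403343) = -15691088/3403343 ≈ -4.6105)
-U = -1*(-15691088/3403343) = 15691088/3403343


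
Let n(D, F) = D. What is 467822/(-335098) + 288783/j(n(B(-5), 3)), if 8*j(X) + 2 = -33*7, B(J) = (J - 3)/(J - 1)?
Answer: -387136924199/39038917 ≈ -9916.7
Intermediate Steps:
B(J) = (-3 + J)/(-1 + J)
j(X) = -233/8 (j(X) = -¼ + (-33*7)/8 = -¼ + (⅛)*(-231) = -¼ - 231/8 = -233/8)
467822/(-335098) + 288783/j(n(B(-5), 3)) = 467822/(-335098) + 288783/(-233/8) = 467822*(-1/335098) + 288783*(-8/233) = -233911/167549 - 2310264/233 = -387136924199/39038917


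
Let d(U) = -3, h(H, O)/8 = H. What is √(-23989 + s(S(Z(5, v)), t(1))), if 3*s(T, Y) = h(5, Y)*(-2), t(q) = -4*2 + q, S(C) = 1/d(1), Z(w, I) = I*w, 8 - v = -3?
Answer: I*√216141/3 ≈ 154.97*I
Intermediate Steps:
v = 11 (v = 8 - 1*(-3) = 8 + 3 = 11)
h(H, O) = 8*H
S(C) = -⅓ (S(C) = 1/(-3) = -⅓)
t(q) = -8 + q
s(T, Y) = -80/3 (s(T, Y) = ((8*5)*(-2))/3 = (40*(-2))/3 = (⅓)*(-80) = -80/3)
√(-23989 + s(S(Z(5, v)), t(1))) = √(-23989 - 80/3) = √(-72047/3) = I*√216141/3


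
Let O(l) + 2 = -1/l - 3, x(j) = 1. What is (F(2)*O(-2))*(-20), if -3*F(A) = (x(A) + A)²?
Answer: -270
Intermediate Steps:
O(l) = -5 - 1/l (O(l) = -2 + (-1/l - 3) = -2 + (-3 - 1/l) = -5 - 1/l)
F(A) = -(1 + A)²/3
(F(2)*O(-2))*(-20) = ((-(1 + 2)²/3)*(-5 - 1/(-2)))*(-20) = ((-⅓*3²)*(-5 - 1*(-½)))*(-20) = ((-⅓*9)*(-5 + ½))*(-20) = -3*(-9/2)*(-20) = (27/2)*(-20) = -270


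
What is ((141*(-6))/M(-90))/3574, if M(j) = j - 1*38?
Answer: 423/228736 ≈ 0.0018493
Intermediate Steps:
M(j) = -38 + j (M(j) = j - 38 = -38 + j)
((141*(-6))/M(-90))/3574 = ((141*(-6))/(-38 - 90))/3574 = -846/(-128)*(1/3574) = -846*(-1/128)*(1/3574) = (423/64)*(1/3574) = 423/228736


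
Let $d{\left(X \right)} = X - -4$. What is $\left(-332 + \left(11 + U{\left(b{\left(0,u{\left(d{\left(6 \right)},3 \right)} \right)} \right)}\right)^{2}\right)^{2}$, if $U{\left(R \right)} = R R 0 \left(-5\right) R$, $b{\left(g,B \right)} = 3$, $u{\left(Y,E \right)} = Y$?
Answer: $44521$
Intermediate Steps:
$d{\left(X \right)} = 4 + X$ ($d{\left(X \right)} = X + 4 = 4 + X$)
$U{\left(R \right)} = 0$ ($U{\left(R \right)} = R^{2} \cdot 0 R = R^{2} \cdot 0 = 0$)
$\left(-332 + \left(11 + U{\left(b{\left(0,u{\left(d{\left(6 \right)},3 \right)} \right)} \right)}\right)^{2}\right)^{2} = \left(-332 + \left(11 + 0\right)^{2}\right)^{2} = \left(-332 + 11^{2}\right)^{2} = \left(-332 + 121\right)^{2} = \left(-211\right)^{2} = 44521$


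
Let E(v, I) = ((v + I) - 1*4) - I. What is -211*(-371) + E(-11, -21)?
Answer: 78266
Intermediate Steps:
E(v, I) = -4 + v (E(v, I) = ((I + v) - 4) - I = (-4 + I + v) - I = -4 + v)
-211*(-371) + E(-11, -21) = -211*(-371) + (-4 - 11) = 78281 - 15 = 78266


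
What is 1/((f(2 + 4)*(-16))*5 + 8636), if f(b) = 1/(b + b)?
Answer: 3/25888 ≈ 0.00011588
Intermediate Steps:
f(b) = 1/(2*b)
1/((f(2 + 4)*(-16))*5 + 8636) = 1/(((1/(2*(2 + 4)))*(-16))*5 + 8636) = 1/((((½)/6)*(-16))*5 + 8636) = 1/((((½)*(⅙))*(-16))*5 + 8636) = 1/(((1/12)*(-16))*5 + 8636) = 1/(-4/3*5 + 8636) = 1/(-20/3 + 8636) = 1/(25888/3) = 3/25888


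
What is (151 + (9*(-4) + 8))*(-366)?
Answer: -45018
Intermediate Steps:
(151 + (9*(-4) + 8))*(-366) = (151 + (-36 + 8))*(-366) = (151 - 28)*(-366) = 123*(-366) = -45018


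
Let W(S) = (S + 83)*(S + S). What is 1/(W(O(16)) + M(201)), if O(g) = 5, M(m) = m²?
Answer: 1/41281 ≈ 2.4224e-5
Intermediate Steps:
W(S) = 2*S*(83 + S) (W(S) = (83 + S)*(2*S) = 2*S*(83 + S))
1/(W(O(16)) + M(201)) = 1/(2*5*(83 + 5) + 201²) = 1/(2*5*88 + 40401) = 1/(880 + 40401) = 1/41281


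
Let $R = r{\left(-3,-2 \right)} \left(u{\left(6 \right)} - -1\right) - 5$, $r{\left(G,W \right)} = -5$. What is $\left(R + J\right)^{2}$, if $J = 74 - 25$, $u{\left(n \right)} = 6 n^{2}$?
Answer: $1083681$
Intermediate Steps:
$R = -1090$ ($R = - 5 \left(6 \cdot 6^{2} - -1\right) - 5 = - 5 \left(6 \cdot 36 + 1\right) - 5 = - 5 \left(216 + 1\right) - 5 = \left(-5\right) 217 - 5 = -1085 - 5 = -1090$)
$J = 49$
$\left(R + J\right)^{2} = \left(-1090 + 49\right)^{2} = \left(-1041\right)^{2} = 1083681$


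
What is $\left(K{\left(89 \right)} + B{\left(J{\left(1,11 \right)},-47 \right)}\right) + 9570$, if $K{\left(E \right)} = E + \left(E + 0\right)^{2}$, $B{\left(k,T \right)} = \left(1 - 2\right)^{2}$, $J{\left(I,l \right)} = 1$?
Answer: $17581$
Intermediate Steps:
$B{\left(k,T \right)} = 1$ ($B{\left(k,T \right)} = \left(-1\right)^{2} = 1$)
$K{\left(E \right)} = E + E^{2}$
$\left(K{\left(89 \right)} + B{\left(J{\left(1,11 \right)},-47 \right)}\right) + 9570 = \left(89 \left(1 + 89\right) + 1\right) + 9570 = \left(89 \cdot 90 + 1\right) + 9570 = \left(8010 + 1\right) + 9570 = 8011 + 9570 = 17581$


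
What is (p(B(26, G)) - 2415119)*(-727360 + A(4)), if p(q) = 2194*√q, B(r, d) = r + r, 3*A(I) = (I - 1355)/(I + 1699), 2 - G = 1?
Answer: 8974784086212329/5109 - 16306174797308*√13/5109 ≈ 1.7452e+12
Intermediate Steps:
G = 1 (G = 2 - 1*1 = 2 - 1 = 1)
A(I) = (-1355 + I)/(3*(1699 + I)) (A(I) = ((I - 1355)/(I + 1699))/3 = ((-1355 + I)/(1699 + I))/3 = (-1355 + I)/(3*(1699 + I)))
B(r, d) = 2*r
(p(B(26, G)) - 2415119)*(-727360 + A(4)) = (2194*√(2*26) - 2415119)*(-727360 + (-1355 + 4)/(3*(1699 + 4))) = (2194*√52 - 2415119)*(-727360 + (⅓)*(-1351)/1703) = (2194*(2*√13) - 2415119)*(-727360 + (⅓)*(1/1703)*(-1351)) = (4388*√13 - 2415119)*(-727360 - 1351/5109) = (-2415119 + 4388*√13)*(-3716083591/5109) = 8974784086212329/5109 - 16306174797308*√13/5109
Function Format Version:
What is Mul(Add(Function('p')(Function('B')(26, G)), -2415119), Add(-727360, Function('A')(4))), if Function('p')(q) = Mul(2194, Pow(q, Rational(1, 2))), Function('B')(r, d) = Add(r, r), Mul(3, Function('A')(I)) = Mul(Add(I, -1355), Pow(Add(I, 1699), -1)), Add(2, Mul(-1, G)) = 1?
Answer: Add(Rational(8974784086212329, 5109), Mul(Rational(-16306174797308, 5109), Pow(13, Rational(1, 2)))) ≈ 1.7452e+12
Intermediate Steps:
G = 1 (G = Add(2, Mul(-1, 1)) = Add(2, -1) = 1)
Function('A')(I) = Mul(Rational(1, 3), Pow(Add(1699, I), -1), Add(-1355, I)) (Function('A')(I) = Mul(Rational(1, 3), Mul(Add(I, -1355), Pow(Add(I, 1699), -1))) = Mul(Rational(1, 3), Mul(Add(-1355, I), Pow(Add(1699, I), -1))) = Mul(Rational(1, 3), Mul(Pow(Add(1699, I), -1), Add(-1355, I))) = Mul(Rational(1, 3), Pow(Add(1699, I), -1), Add(-1355, I)))
Function('B')(r, d) = Mul(2, r)
Mul(Add(Function('p')(Function('B')(26, G)), -2415119), Add(-727360, Function('A')(4))) = Mul(Add(Mul(2194, Pow(Mul(2, 26), Rational(1, 2))), -2415119), Add(-727360, Mul(Rational(1, 3), Pow(Add(1699, 4), -1), Add(-1355, 4)))) = Mul(Add(Mul(2194, Pow(52, Rational(1, 2))), -2415119), Add(-727360, Mul(Rational(1, 3), Pow(1703, -1), -1351))) = Mul(Add(Mul(2194, Mul(2, Pow(13, Rational(1, 2)))), -2415119), Add(-727360, Mul(Rational(1, 3), Rational(1, 1703), -1351))) = Mul(Add(Mul(4388, Pow(13, Rational(1, 2))), -2415119), Add(-727360, Rational(-1351, 5109))) = Mul(Add(-2415119, Mul(4388, Pow(13, Rational(1, 2)))), Rational(-3716083591, 5109)) = Add(Rational(8974784086212329, 5109), Mul(Rational(-16306174797308, 5109), Pow(13, Rational(1, 2))))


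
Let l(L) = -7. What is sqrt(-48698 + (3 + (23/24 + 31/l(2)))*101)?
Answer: I*sqrt(343948206)/84 ≈ 220.78*I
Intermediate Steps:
sqrt(-48698 + (3 + (23/24 + 31/l(2)))*101) = sqrt(-48698 + (3 + (23/24 + 31/(-7)))*101) = sqrt(-48698 + (3 + (23*(1/24) + 31*(-1/7)))*101) = sqrt(-48698 + (3 + (23/24 - 31/7))*101) = sqrt(-48698 + (3 - 583/168)*101) = sqrt(-48698 - 79/168*101) = sqrt(-48698 - 7979/168) = sqrt(-8189243/168) = I*sqrt(343948206)/84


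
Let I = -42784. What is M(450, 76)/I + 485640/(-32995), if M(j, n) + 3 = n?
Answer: -4156006079/282331616 ≈ -14.720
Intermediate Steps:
M(j, n) = -3 + n
M(450, 76)/I + 485640/(-32995) = (-3 + 76)/(-42784) + 485640/(-32995) = 73*(-1/42784) + 485640*(-1/32995) = -73/42784 - 97128/6599 = -4156006079/282331616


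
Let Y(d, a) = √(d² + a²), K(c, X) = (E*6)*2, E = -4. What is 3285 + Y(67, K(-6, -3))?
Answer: 3285 + √6793 ≈ 3367.4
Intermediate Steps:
K(c, X) = -48 (K(c, X) = -4*6*2 = -24*2 = -48)
Y(d, a) = √(a² + d²)
3285 + Y(67, K(-6, -3)) = 3285 + √((-48)² + 67²) = 3285 + √(2304 + 4489) = 3285 + √6793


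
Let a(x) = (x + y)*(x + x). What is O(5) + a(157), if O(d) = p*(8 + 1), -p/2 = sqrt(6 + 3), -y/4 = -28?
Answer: 84412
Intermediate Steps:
y = 112 (y = -4*(-28) = 112)
p = -6 (p = -2*sqrt(6 + 3) = -2*sqrt(9) = -2*3 = -6)
a(x) = 2*x*(112 + x) (a(x) = (x + 112)*(x + x) = (112 + x)*(2*x) = 2*x*(112 + x))
O(d) = -54 (O(d) = -6*(8 + 1) = -6*9 = -54)
O(5) + a(157) = -54 + 2*157*(112 + 157) = -54 + 2*157*269 = -54 + 84466 = 84412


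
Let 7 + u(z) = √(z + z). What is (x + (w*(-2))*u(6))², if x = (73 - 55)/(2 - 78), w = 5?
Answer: 8760601/1444 - 53020*√3/19 ≈ 1233.6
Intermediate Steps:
u(z) = -7 + √2*√z (u(z) = -7 + √(z + z) = -7 + √(2*z) = -7 + √2*√z)
x = -9/38 (x = 18/(-76) = 18*(-1/76) = -9/38 ≈ -0.23684)
(x + (w*(-2))*u(6))² = (-9/38 + (5*(-2))*(-7 + √2*√6))² = (-9/38 - 10*(-7 + 2*√3))² = (-9/38 + (70 - 20*√3))² = (2651/38 - 20*√3)²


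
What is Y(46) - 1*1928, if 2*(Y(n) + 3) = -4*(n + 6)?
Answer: -2035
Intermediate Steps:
Y(n) = -15 - 2*n (Y(n) = -3 + (-4*(n + 6))/2 = -3 + (-4*(6 + n))/2 = -3 + (-24 - 4*n)/2 = -3 + (-12 - 2*n) = -15 - 2*n)
Y(46) - 1*1928 = (-15 - 2*46) - 1*1928 = (-15 - 92) - 1928 = -107 - 1928 = -2035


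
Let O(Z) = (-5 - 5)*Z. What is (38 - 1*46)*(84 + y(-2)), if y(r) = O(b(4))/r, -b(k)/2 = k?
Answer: -352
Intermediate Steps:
b(k) = -2*k
O(Z) = -10*Z
y(r) = 80/r (y(r) = (-(-20)*4)/r = (-10*(-8))/r = 80/r)
(38 - 1*46)*(84 + y(-2)) = (38 - 1*46)*(84 + 80/(-2)) = (38 - 46)*(84 + 80*(-½)) = -8*(84 - 40) = -8*44 = -352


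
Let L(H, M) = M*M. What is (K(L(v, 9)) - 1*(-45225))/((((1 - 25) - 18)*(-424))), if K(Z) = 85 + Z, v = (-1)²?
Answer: 45391/17808 ≈ 2.5489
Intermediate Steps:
v = 1
L(H, M) = M²
(K(L(v, 9)) - 1*(-45225))/((((1 - 25) - 18)*(-424))) = ((85 + 9²) - 1*(-45225))/((((1 - 25) - 18)*(-424))) = ((85 + 81) + 45225)/(((-24 - 18)*(-424))) = (166 + 45225)/((-42*(-424))) = 45391/17808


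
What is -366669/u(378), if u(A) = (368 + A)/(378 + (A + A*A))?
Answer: -26334167580/373 ≈ -7.0601e+7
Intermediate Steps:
u(A) = (368 + A)/(378 + A + A²) (u(A) = (368 + A)/(378 + (A + A²)) = (368 + A)/(378 + A + A²))
-366669/u(378) = -366669*(378 + 378 + 378²)/(368 + 378) = -366669/(746/(378 + 378 + 142884)) = -366669/(746/143640) = -366669/((1/143640)*746) = -366669/373/71820 = -366669*71820/373 = -26334167580/373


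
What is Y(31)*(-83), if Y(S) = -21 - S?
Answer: 4316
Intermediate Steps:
Y(31)*(-83) = (-21 - 1*31)*(-83) = (-21 - 31)*(-83) = -52*(-83) = 4316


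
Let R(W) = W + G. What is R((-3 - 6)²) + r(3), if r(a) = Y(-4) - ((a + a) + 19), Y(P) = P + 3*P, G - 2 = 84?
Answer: 126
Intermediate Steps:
G = 86 (G = 2 + 84 = 86)
Y(P) = 4*P
r(a) = -35 - 2*a (r(a) = 4*(-4) - ((a + a) + 19) = -16 - (2*a + 19) = -16 - (19 + 2*a) = -16 + (-19 - 2*a) = -35 - 2*a)
R(W) = 86 + W (R(W) = W + 86 = 86 + W)
R((-3 - 6)²) + r(3) = (86 + (-3 - 6)²) + (-35 - 2*3) = (86 + (-9)²) + (-35 - 6) = (86 + 81) - 41 = 167 - 41 = 126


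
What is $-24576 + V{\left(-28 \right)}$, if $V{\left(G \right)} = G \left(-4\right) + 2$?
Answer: $-24462$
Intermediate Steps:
$V{\left(G \right)} = 2 - 4 G$ ($V{\left(G \right)} = - 4 G + 2 = 2 - 4 G$)
$-24576 + V{\left(-28 \right)} = -24576 + \left(2 - -112\right) = -24576 + \left(2 + 112\right) = -24576 + 114 = -24462$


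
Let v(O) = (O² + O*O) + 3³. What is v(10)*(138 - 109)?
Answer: 6583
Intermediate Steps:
v(O) = 27 + 2*O² (v(O) = (O² + O²) + 27 = 2*O² + 27 = 27 + 2*O²)
v(10)*(138 - 109) = (27 + 2*10²)*(138 - 109) = (27 + 2*100)*29 = (27 + 200)*29 = 227*29 = 6583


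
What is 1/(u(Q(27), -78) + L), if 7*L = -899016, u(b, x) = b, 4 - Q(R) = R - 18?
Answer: -7/899051 ≈ -7.7860e-6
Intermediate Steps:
Q(R) = 22 - R (Q(R) = 4 - (R - 18) = 4 - (-18 + R) = 4 + (18 - R) = 22 - R)
L = -899016/7 (L = (⅐)*(-899016) = -899016/7 ≈ -1.2843e+5)
1/(u(Q(27), -78) + L) = 1/((22 - 1*27) - 899016/7) = 1/((22 - 27) - 899016/7) = 1/(-5 - 899016/7) = 1/(-899051/7) = -7/899051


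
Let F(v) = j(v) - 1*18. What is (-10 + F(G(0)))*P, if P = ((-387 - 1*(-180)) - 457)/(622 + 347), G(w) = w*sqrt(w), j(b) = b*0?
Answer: 18592/969 ≈ 19.187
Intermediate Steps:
j(b) = 0
G(w) = w**(3/2)
P = -664/969 (P = ((-387 + 180) - 457)/969 = (-207 - 457)*(1/969) = -664*1/969 = -664/969 ≈ -0.68524)
F(v) = -18 (F(v) = 0 - 1*18 = 0 - 18 = -18)
(-10 + F(G(0)))*P = (-10 - 18)*(-664/969) = -28*(-664/969) = 18592/969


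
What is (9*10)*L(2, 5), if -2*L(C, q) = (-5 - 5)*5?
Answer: 2250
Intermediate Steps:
L(C, q) = 25 (L(C, q) = -(-5 - 5)*5/2 = -(-5)*5 = -½*(-50) = 25)
(9*10)*L(2, 5) = (9*10)*25 = 90*25 = 2250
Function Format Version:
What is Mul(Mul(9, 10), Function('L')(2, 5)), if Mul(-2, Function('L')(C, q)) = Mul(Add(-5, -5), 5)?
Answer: 2250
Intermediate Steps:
Function('L')(C, q) = 25 (Function('L')(C, q) = Mul(Rational(-1, 2), Mul(Add(-5, -5), 5)) = Mul(Rational(-1, 2), Mul(-10, 5)) = Mul(Rational(-1, 2), -50) = 25)
Mul(Mul(9, 10), Function('L')(2, 5)) = Mul(Mul(9, 10), 25) = Mul(90, 25) = 2250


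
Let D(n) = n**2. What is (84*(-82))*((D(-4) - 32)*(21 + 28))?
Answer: 5400192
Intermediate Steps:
(84*(-82))*((D(-4) - 32)*(21 + 28)) = (84*(-82))*(((-4)**2 - 32)*(21 + 28)) = -6888*(16 - 32)*49 = -(-110208)*49 = -6888*(-784) = 5400192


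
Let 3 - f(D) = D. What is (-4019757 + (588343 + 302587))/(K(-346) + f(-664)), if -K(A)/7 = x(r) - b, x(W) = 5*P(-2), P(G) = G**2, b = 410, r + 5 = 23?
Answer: -3128827/3397 ≈ -921.06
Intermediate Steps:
r = 18 (r = -5 + 23 = 18)
f(D) = 3 - D
x(W) = 20 (x(W) = 5*(-2)**2 = 5*4 = 20)
K(A) = 2730 (K(A) = -7*(20 - 1*410) = -7*(20 - 410) = -7*(-390) = 2730)
(-4019757 + (588343 + 302587))/(K(-346) + f(-664)) = (-4019757 + (588343 + 302587))/(2730 + (3 - 1*(-664))) = (-4019757 + 890930)/(2730 + (3 + 664)) = -3128827/(2730 + 667) = -3128827/3397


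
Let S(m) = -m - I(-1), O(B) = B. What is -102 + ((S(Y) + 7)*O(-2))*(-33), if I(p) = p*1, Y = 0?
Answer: 426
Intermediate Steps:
I(p) = p
S(m) = 1 - m (S(m) = -m - 1*(-1) = -m + 1 = 1 - m)
-102 + ((S(Y) + 7)*O(-2))*(-33) = -102 + (((1 - 1*0) + 7)*(-2))*(-33) = -102 + (((1 + 0) + 7)*(-2))*(-33) = -102 + ((1 + 7)*(-2))*(-33) = -102 + (8*(-2))*(-33) = -102 - 16*(-33) = -102 + 528 = 426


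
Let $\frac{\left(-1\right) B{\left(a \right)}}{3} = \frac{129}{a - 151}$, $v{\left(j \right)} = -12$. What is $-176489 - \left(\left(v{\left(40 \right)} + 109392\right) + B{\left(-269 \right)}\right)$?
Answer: $- \frac{40021789}{140} \approx -2.8587 \cdot 10^{5}$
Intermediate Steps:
$B{\left(a \right)} = - \frac{387}{-151 + a}$ ($B{\left(a \right)} = - 3 \frac{129}{a - 151} = - 3 \frac{129}{-151 + a} = - \frac{387}{-151 + a}$)
$-176489 - \left(\left(v{\left(40 \right)} + 109392\right) + B{\left(-269 \right)}\right) = -176489 - \left(\left(-12 + 109392\right) - \frac{387}{-151 - 269}\right) = -176489 - \left(109380 - \frac{387}{-420}\right) = -176489 - \left(109380 - - \frac{129}{140}\right) = -176489 - \left(109380 + \frac{129}{140}\right) = -176489 - \frac{15313329}{140} = - \frac{40021789}{140}$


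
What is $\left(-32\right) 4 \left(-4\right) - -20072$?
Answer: $20584$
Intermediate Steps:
$\left(-32\right) 4 \left(-4\right) - -20072 = \left(-128\right) \left(-4\right) + 20072 = 512 + 20072 = 20584$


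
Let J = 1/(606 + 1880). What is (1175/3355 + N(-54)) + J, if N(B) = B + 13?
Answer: -6164315/151646 ≈ -40.649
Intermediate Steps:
J = 1/2486 ≈ 0.00040225
N(B) = 13 + B
(1175/3355 + N(-54)) + J = (1175/3355 + (13 - 54)) + 1/2486 = (1175*(1/3355) - 41) + 1/2486 = (235/671 - 41) + 1/2486 = -27276/671 + 1/2486 = -6164315/151646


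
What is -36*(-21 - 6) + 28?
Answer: 1000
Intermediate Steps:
-36*(-21 - 6) + 28 = -36*(-27) + 28 = 972 + 28 = 1000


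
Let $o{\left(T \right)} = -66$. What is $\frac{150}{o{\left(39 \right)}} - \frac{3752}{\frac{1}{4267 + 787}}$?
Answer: $- \frac{208588713}{11} \approx -1.8963 \cdot 10^{7}$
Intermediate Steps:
$\frac{150}{o{\left(39 \right)}} - \frac{3752}{\frac{1}{4267 + 787}} = \frac{150}{-66} - \frac{3752}{\frac{1}{4267 + 787}} = 150 \left(- \frac{1}{66}\right) - \frac{3752}{\frac{1}{5054}} = - \frac{25}{11} - 3752 \frac{1}{\frac{1}{5054}} = - \frac{25}{11} - 18962608 = - \frac{208588713}{11}$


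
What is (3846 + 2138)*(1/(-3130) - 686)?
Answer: -6424365552/1565 ≈ -4.1050e+6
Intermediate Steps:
(3846 + 2138)*(1/(-3130) - 686) = 5984*(-1/3130 - 686) = 5984*(-2147181/3130) = -6424365552/1565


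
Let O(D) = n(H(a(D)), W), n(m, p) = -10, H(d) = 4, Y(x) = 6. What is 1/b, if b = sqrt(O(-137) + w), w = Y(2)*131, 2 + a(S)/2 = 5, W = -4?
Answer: sqrt(194)/388 ≈ 0.035898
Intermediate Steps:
a(S) = 6 (a(S) = -4 + 2*5 = -4 + 10 = 6)
O(D) = -10
w = 786 (w = 6*131 = 786)
b = 2*sqrt(194) (b = sqrt(-10 + 786) = sqrt(776) = 2*sqrt(194) ≈ 27.857)
1/b = 1/(2*sqrt(194)) = sqrt(194)/388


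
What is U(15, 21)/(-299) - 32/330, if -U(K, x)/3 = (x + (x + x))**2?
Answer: 1959871/49335 ≈ 39.726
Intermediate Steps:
U(K, x) = -27*x**2 (U(K, x) = -3*(x + (x + x))**2 = -3*(x + 2*x)**2 = -3*9*x**2 = -27*x**2)
U(15, 21)/(-299) - 32/330 = -27*21**2/(-299) - 32/330 = -27*441*(-1/299) - 32*1/330 = -11907*(-1/299) - 16/165 = 11907/299 - 16/165 = 1959871/49335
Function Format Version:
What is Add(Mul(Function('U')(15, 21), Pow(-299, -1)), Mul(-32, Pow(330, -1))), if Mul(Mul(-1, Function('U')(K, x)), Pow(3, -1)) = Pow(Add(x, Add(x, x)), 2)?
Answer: Rational(1959871, 49335) ≈ 39.726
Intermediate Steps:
Function('U')(K, x) = Mul(-27, Pow(x, 2)) (Function('U')(K, x) = Mul(-3, Pow(Add(x, Add(x, x)), 2)) = Mul(-3, Pow(Add(x, Mul(2, x)), 2)) = Mul(-3, Pow(Mul(3, x), 2)) = Mul(-3, Mul(9, Pow(x, 2))) = Mul(-27, Pow(x, 2)))
Add(Mul(Function('U')(15, 21), Pow(-299, -1)), Mul(-32, Pow(330, -1))) = Add(Mul(Mul(-27, Pow(21, 2)), Pow(-299, -1)), Mul(-32, Pow(330, -1))) = Add(Mul(Mul(-27, 441), Rational(-1, 299)), Mul(-32, Rational(1, 330))) = Add(Mul(-11907, Rational(-1, 299)), Rational(-16, 165)) = Add(Rational(11907, 299), Rational(-16, 165)) = Rational(1959871, 49335)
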